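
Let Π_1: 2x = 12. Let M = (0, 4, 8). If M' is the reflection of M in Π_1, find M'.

(12, 4, 8)

λ = (n·M − d)/|n|² = (0 − 12)/4 = -3.
Reflection = M − 2λn = (0, 4, 8) − (-6)·(2, 0, 0) = (12, 4, 8).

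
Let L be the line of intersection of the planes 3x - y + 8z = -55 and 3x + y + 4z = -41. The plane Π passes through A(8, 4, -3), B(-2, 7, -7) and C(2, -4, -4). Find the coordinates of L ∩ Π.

Direction of L: (3, -1, 8) × (3, 1, 4) = (-12, 12, 6).
A point on L: solving the two plane equations with x = -2 gives (-2, -7, -7).
AB = (-10, 3, -4), AC = (-6, -8, -1); a normal to Π is AB × AC = (-35, 14, 98).
Using A: Π has equation -35x + 14y + 98z = -518.
Substitute r = (-2, -7, -7) + t(-12, 12, 6) into the plane: -714 + 1176t = -518, so t = 1/6.
Intersection: (-2, -7, -7) + (1/6)·(-12, 12, 6) = (-4, -5, -6).

(-4, -5, -6)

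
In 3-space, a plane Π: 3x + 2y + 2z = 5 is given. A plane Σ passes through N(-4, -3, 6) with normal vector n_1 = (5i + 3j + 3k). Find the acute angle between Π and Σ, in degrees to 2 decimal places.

Σ: n_1·r = n_1·N gives 5x + 3y + 3z = -11.
cos θ = |n₁·n₂| / (|n₁||n₂|) = |27| / (√17 · √43).
θ = arccos(0.99863) ≈ 3.00°.

3.00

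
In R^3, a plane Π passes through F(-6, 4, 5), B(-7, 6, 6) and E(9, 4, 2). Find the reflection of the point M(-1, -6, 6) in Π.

(-3, -2, -4)

FB = (-1, 2, 1), FE = (15, 0, -3); a normal to Π is FB × FE = (-6, 12, -30).
Using F: Π has equation -6x + 12y - 30z = -66.
λ = (n·M − d)/|n|² = (-246 − (-66))/1080 = -1/6.
Reflection = M − 2λn = (-1, -6, 6) − (-1/3)·(-6, 12, -30) = (-3, -2, -4).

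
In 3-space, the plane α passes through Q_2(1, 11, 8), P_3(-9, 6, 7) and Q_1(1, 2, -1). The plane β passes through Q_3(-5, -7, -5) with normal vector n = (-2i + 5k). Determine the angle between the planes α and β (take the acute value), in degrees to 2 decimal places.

57.95

Q_2P_3 = (-10, -5, -1), Q_2Q_1 = (0, -9, -9); a normal to α is Q_2P_3 × Q_2Q_1 = (36, -90, 90).
Using Q_2: α has equation 36x - 90y + 90z = -234.
β: n·r = n·Q_3 gives -2x + 5z = -15.
cos θ = |n₁·n₂| / (|n₁||n₂|) = |378| / (√17496 · √29).
θ = arccos(0.53067) ≈ 57.95°.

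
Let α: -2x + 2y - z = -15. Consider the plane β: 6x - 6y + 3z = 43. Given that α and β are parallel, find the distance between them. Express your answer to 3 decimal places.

Rescale β by 1/(-3): -2x + 2y - z = -43/3. Then distance = |-15 − (-43/3)| / √9 ≈ 0.222.

0.222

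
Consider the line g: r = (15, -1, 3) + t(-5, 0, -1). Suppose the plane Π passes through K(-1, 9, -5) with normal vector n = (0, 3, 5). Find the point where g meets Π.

(5, -1, 1)

Π: n·r = n·K gives 3y + 5z = 2.
Substitute r = (15, -1, 3) + t(-5, 0, -1) into the plane: 12 + (-5)t = 2, so t = 2.
Intersection: (15, -1, 3) + 2·(-5, 0, -1) = (5, -1, 1).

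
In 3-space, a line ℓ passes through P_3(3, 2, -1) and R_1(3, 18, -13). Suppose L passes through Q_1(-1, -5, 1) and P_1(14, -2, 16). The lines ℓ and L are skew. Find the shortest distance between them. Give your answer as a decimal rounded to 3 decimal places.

0.795

A direction vector for ℓ is R_1 − P_3 = (0, 16, -12).
A direction vector for L is P_1 − Q_1 = (15, 3, 15).
Common perpendicular direction n = (0, 16, -12) × (15, 3, 15) = (276, -180, -240).
With w = (-1, -5, 1) − (3, 2, -1) = (-4, -7, 2), w · n = -324.
Distance = |w · n| / |n| = |-324| / √166176 ≈ 0.795.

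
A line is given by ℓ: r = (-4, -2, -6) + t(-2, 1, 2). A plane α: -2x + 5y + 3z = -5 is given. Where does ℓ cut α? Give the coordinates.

Substitute r = (-4, -2, -6) + t(-2, 1, 2) into the plane: -20 + 15t = -5, so t = 1.
Intersection: (-4, -2, -6) + 1·(-2, 1, 2) = (-6, -1, -4).

(-6, -1, -4)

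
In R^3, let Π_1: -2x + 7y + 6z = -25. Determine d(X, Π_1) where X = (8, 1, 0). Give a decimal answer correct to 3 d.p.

n·X − d = (-2)·(8) + (7)·(1) + (6)·(0) − (-25) = 16; |n| = √89.
Distance = |16| / √89 = 16/√89 ≈ 1.696.

1.696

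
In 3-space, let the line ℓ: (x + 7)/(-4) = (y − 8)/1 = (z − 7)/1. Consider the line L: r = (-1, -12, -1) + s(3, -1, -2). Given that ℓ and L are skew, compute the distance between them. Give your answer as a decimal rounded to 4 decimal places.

16.5507

ℓ has direction (-4, 1, 1) through (-7, 8, 7).
Common perpendicular direction n = (-4, 1, 1) × (3, -1, -2) = (-1, -5, 1).
With w = (-1, -12, -1) − (-7, 8, 7) = (6, -20, -8), w · n = 86.
Distance = |w · n| / |n| = |86| / √27 ≈ 16.5507.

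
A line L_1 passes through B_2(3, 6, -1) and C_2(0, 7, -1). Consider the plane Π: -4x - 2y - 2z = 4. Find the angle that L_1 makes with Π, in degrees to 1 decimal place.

40.2

A direction vector for L_1 is C_2 − B_2 = (-3, 1, 0).
sin θ = |n·v| / (|n||v|) = |10| / (√24 · √10) = 0.64550.
θ ≈ 40.2°.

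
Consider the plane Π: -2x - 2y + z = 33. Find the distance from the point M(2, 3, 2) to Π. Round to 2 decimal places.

13.67

n·M − d = (-2)·(2) + (-2)·(3) + (1)·(2) − 33 = -41; |n| = √9.
Distance = |-41| / √9 = 41/√9 ≈ 13.67.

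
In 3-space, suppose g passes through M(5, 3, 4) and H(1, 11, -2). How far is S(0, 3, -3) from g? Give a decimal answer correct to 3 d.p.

A direction vector for g is H − M = (-4, 8, -6).
Taking (5, 3, 4) on g with direction v = (-4, 8, -6): w = S − (5, 3, 4) = (-5, 0, -7), and w × v = (56, -2, -40).
Distance = |w × v| / |v| = √4740 / √116 ≈ 6.392.

6.392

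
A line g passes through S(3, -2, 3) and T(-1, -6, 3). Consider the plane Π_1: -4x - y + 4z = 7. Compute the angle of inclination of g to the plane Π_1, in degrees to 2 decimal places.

37.99

A direction vector for g is T − S = (-4, -4, 0).
sin θ = |n·v| / (|n||v|) = |20| / (√33 · √32) = 0.61546.
θ ≈ 37.99°.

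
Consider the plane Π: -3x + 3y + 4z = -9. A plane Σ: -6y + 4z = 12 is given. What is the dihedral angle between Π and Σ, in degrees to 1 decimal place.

87.3

cos θ = |n₁·n₂| / (|n₁||n₂|) = |-2| / (√34 · √52).
θ = arccos(0.04757) ≈ 87.3°.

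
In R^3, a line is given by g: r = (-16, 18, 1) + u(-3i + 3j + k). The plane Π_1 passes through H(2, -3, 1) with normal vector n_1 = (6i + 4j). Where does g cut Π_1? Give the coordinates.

(-4, 6, -3)

Π_1: n_1·r = n_1·H gives 6x + 4y = 0.
Substitute r = (-16, 18, 1) + t(-3, 3, 1) into the plane: -24 + (-6)t = 0, so t = -4.
Intersection: (-16, 18, 1) + (-4)·(-3, 3, 1) = (-4, 6, -3).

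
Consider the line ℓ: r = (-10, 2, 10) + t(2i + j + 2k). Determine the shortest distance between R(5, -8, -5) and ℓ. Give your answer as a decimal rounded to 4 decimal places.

23.2140

Taking (-10, 2, 10) on ℓ with direction v = (2, 1, 2): w = R − (-10, 2, 10) = (15, -10, -15), and w × v = (-5, -60, 35).
Distance = |w × v| / |v| = √4850 / √9 ≈ 23.2140.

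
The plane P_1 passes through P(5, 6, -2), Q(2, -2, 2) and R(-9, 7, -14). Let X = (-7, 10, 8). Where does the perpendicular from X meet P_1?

PQ = (-3, -8, 4), PR = (-14, 1, -12); a normal to P_1 is PQ × PR = (92, -92, -115).
Using P: P_1 has equation 92x - 92y - 115z = 138.
Foot = X − λn with λ = (n·X − d)/|n|² = (-2484 − 138)/30153 = -2/23.
Foot = (-7, 10, 8) − (-2/23)·(92, -92, -115) = (1, 2, -2).

(1, 2, -2)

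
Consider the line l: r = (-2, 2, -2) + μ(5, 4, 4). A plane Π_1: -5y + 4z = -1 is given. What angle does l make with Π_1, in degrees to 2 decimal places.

sin θ = |n·v| / (|n||v|) = |-4| / (√41 · √57) = 0.08274.
θ ≈ 4.75°.

4.75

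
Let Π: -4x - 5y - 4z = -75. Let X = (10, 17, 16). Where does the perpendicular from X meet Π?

(2, 7, 8)

Foot = X − λn with λ = (n·X − d)/|n|² = (-189 − (-75))/57 = -2.
Foot = (10, 17, 16) − (-2)·(-4, -5, -4) = (2, 7, 8).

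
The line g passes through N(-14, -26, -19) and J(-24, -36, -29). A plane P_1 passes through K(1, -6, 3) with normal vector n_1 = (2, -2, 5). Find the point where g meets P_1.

A direction vector for g is J − N = (-10, -10, -10).
P_1: n_1·r = n_1·K gives 2x - 2y + 5z = 29.
Substitute r = (-14, -26, -19) + t(-10, -10, -10) into the plane: -71 + (-50)t = 29, so t = -2.
Intersection: (-14, -26, -19) + (-2)·(-10, -10, -10) = (6, -6, 1).

(6, -6, 1)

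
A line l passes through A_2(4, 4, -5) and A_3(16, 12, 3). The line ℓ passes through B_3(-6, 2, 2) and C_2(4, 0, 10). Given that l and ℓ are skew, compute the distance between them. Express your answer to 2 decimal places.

11.32

A direction vector for l is A_3 − A_2 = (12, 8, 8).
A direction vector for ℓ is C_2 − B_3 = (10, -2, 8).
Common perpendicular direction n = (12, 8, 8) × (10, -2, 8) = (80, -16, -104).
With w = (-6, 2, 2) − (4, 4, -5) = (-10, -2, 7), w · n = -1496.
Distance = |w · n| / |n| = |-1496| / √17472 ≈ 11.32.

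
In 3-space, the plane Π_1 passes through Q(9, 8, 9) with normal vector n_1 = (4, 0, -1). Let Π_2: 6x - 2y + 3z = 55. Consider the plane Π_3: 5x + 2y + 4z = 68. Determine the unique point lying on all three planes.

Π_1: n_1·r = n_1·Q gives 4x - z = 27.
Solving the 3×3 linear system 4x - z = 27, 6x - 2y + 3z = 55, 5x + 2y + 4z = 68 (e.g. by elimination or Cramer's rule, determinant = -78) gives (8, 4, 5).

(8, 4, 5)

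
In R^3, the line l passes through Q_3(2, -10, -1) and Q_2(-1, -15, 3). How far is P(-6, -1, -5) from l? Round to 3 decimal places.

11.559

A direction vector for l is Q_2 − Q_3 = (-3, -5, 4).
Taking (2, -10, -1) on l with direction v = (-3, -5, 4): w = P − (2, -10, -1) = (-8, 9, -4), and w × v = (16, 44, 67).
Distance = |w × v| / |v| = √6681 / √50 ≈ 11.559.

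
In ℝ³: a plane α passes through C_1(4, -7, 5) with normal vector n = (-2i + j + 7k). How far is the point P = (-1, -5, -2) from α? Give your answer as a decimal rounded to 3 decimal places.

5.035

α: n·r = n·C_1 gives -2x + y + 7z = 20.
n·P − d = (-2)·(-1) + (1)·(-5) + (7)·(-2) − 20 = -37; |n| = √54.
Distance = |-37| / √54 = 37/√54 ≈ 5.035.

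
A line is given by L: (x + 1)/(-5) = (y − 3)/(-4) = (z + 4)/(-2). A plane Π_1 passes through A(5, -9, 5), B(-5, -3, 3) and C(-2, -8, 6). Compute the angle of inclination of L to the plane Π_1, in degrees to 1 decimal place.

47.0

L has direction (-5, -4, -2) through (-1, 3, -4).
AB = (-10, 6, -2), AC = (-7, 1, 1); a normal to Π_1 is AB × AC = (8, 24, 32).
Using A: Π_1 has equation 8x + 24y + 32z = -16.
sin θ = |n·v| / (|n||v|) = |-200| / (√1664 · √45) = 0.73088.
θ ≈ 47.0°.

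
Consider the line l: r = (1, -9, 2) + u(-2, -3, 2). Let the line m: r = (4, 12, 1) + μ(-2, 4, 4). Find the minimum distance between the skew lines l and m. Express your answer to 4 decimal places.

Common perpendicular direction n = (-2, -3, 2) × (-2, 4, 4) = (-20, 4, -14).
With w = (4, 12, 1) − (1, -9, 2) = (3, 21, -1), w · n = 38.
Distance = |w · n| / |n| = |38| / √612 ≈ 1.5361.

1.5361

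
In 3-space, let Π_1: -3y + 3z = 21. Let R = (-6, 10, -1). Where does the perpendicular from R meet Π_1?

(-6, 1, 8)

Foot = R − λn with λ = (n·R − d)/|n|² = (-33 − 21)/18 = -3.
Foot = (-6, 10, -1) − (-3)·(0, -3, 3) = (-6, 1, 8).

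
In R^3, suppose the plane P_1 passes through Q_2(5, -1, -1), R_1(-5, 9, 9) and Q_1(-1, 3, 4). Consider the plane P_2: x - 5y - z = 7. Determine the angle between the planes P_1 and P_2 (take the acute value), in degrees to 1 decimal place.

Q_2R_1 = (-10, 10, 10), Q_2Q_1 = (-6, 4, 5); a normal to P_1 is Q_2R_1 × Q_2Q_1 = (10, -10, 20).
Using Q_2: P_1 has equation 10x - 10y + 20z = 40.
cos θ = |n₁·n₂| / (|n₁||n₂|) = |40| / (√600 · √27).
θ = arccos(0.31427) ≈ 71.7°.

71.7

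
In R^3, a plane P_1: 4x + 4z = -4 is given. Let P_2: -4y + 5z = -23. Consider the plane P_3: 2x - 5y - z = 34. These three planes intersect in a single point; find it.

(6, -3, -7)

Solving the 3×3 linear system 4x + 4z = -4, -4y + 5z = -23, 2x - 5y - z = 34 (e.g. by elimination or Cramer's rule, determinant = 148) gives (6, -3, -7).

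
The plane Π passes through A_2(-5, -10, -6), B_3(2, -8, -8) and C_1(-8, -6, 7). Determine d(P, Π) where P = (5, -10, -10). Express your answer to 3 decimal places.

A_2B_3 = (7, 2, -2), A_2C_1 = (-3, 4, 13); a normal to Π is A_2B_3 × A_2C_1 = (34, -85, 34).
Using A_2: Π has equation 34x - 85y + 34z = 476.
n·P − d = (34)·(5) + (-85)·(-10) + (34)·(-10) − 476 = 204; |n| = √9537.
Distance = |204| / √9537 = 204/√9537 ≈ 2.089.

2.089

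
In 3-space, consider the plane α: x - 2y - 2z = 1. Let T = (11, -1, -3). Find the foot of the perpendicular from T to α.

Foot = T − λn with λ = (n·T − d)/|n|² = (19 − 1)/9 = 2.
Foot = (11, -1, -3) − 2·(1, -2, -2) = (9, 3, 1).

(9, 3, 1)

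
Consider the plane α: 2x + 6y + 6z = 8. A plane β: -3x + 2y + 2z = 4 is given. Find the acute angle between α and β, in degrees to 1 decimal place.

59.9

cos θ = |n₁·n₂| / (|n₁||n₂|) = |18| / (√76 · √17).
θ = arccos(0.50077) ≈ 59.9°.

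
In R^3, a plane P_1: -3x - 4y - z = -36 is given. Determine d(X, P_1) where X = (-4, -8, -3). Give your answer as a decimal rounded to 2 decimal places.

n·X − d = (-3)·(-4) + (-4)·(-8) + (-1)·(-3) − (-36) = 83; |n| = √26.
Distance = |83| / √26 = 83/√26 ≈ 16.28.

16.28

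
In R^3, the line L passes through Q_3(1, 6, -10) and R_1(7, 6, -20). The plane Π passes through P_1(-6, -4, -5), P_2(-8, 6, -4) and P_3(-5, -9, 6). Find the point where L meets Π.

(-8, 6, 5)

A direction vector for L is R_1 − Q_3 = (6, 0, -10).
P_1P_2 = (-2, 10, 1), P_1P_3 = (1, -5, 11); a normal to Π is P_1P_2 × P_1P_3 = (115, 23, 0).
Using P_1: Π has equation 115x + 23y = -782.
Substitute r = (1, 6, -10) + t(6, 0, -10) into the plane: 253 + 690t = -782, so t = -3/2.
Intersection: (1, 6, -10) + (-3/2)·(6, 0, -10) = (-8, 6, 5).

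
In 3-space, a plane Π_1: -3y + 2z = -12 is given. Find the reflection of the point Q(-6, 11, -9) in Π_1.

(-6, -7, 3)

λ = (n·Q − d)/|n|² = (-51 − (-12))/13 = -3.
Reflection = Q − 2λn = (-6, 11, -9) − (-6)·(0, -3, 2) = (-6, -7, 3).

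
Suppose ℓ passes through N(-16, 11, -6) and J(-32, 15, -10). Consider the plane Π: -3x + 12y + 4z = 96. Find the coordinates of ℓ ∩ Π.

(-4, 8, -3)

A direction vector for ℓ is J − N = (-16, 4, -4).
Substitute r = (-16, 11, -6) + t(-16, 4, -4) into the plane: 156 + 80t = 96, so t = -3/4.
Intersection: (-16, 11, -6) + (-3/4)·(-16, 4, -4) = (-4, 8, -3).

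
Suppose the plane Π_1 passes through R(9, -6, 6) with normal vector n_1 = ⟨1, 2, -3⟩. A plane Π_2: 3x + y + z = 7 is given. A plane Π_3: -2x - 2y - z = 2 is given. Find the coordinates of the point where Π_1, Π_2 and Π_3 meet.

Π_1: n_1·r = n_1·R gives x + 2y - 3z = -21.
Solving the 3×3 linear system x + 2y - 3z = -21, 3x + y + z = 7, -2x - 2y - z = 2 (e.g. by elimination or Cramer's rule, determinant = 15) gives (3, -6, 4).

(3, -6, 4)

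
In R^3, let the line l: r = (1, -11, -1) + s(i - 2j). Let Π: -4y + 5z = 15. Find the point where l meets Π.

(-2, -5, -1)

Substitute r = (1, -11, -1) + t(1, -2, 0) into the plane: 39 + 8t = 15, so t = -3.
Intersection: (1, -11, -1) + (-3)·(1, -2, 0) = (-2, -5, -1).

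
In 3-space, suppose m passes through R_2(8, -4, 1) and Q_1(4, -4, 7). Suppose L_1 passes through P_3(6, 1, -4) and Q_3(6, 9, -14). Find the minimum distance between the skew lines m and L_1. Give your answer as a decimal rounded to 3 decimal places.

0.798

A direction vector for m is Q_1 − R_2 = (-4, 0, 6).
A direction vector for L_1 is Q_3 − P_3 = (0, 8, -10).
Common perpendicular direction n = (-4, 0, 6) × (0, 8, -10) = (-48, -40, -32).
With w = (6, 1, -4) − (8, -4, 1) = (-2, 5, -5), w · n = 56.
Distance = |w · n| / |n| = |56| / √4928 ≈ 0.798.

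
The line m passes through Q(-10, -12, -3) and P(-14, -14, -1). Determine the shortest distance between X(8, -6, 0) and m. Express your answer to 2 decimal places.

A direction vector for m is P − Q = (-4, -2, 2).
Taking (-10, -12, -3) on m with direction v = (-4, -2, 2): w = X − (-10, -12, -3) = (18, 6, 3), and w × v = (18, -48, -12).
Distance = |w × v| / |v| = √2772 / √24 ≈ 10.75.

10.75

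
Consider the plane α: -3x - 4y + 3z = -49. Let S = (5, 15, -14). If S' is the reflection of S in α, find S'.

λ = (n·S − d)/|n|² = (-117 − (-49))/34 = -2.
Reflection = S − 2λn = (5, 15, -14) − (-4)·(-3, -4, 3) = (-7, -1, -2).

(-7, -1, -2)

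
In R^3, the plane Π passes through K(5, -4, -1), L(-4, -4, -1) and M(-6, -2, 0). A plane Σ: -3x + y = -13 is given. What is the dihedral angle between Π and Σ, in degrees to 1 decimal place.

81.9

KL = (-9, 0, 0), KM = (-11, 2, 1); a normal to Π is KL × KM = (0, 9, -18).
Using K: Π has equation 9y - 18z = -18.
cos θ = |n₁·n₂| / (|n₁||n₂|) = |9| / (√405 · √10).
θ = arccos(0.14142) ≈ 81.9°.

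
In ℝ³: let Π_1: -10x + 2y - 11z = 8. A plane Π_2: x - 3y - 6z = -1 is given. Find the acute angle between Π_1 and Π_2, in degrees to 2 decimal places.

cos θ = |n₁·n₂| / (|n₁||n₂|) = |50| / (√225 · √46).
θ = arccos(0.49147) ≈ 60.56°.

60.56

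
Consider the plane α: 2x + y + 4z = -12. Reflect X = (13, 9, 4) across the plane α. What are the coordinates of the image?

(1, 3, -20)

λ = (n·X − d)/|n|² = (51 − (-12))/21 = 3.
Reflection = X − 2λn = (13, 9, 4) − 6·(2, 1, 4) = (1, 3, -20).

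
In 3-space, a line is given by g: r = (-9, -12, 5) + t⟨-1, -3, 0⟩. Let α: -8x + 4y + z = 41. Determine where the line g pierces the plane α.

(-6, -3, 5)

Substitute r = (-9, -12, 5) + t(-1, -3, 0) into the plane: 29 + (-4)t = 41, so t = -3.
Intersection: (-9, -12, 5) + (-3)·(-1, -3, 0) = (-6, -3, 5).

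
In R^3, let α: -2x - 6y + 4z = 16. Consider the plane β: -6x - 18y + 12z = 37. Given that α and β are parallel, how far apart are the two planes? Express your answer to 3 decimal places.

0.490

Rescale β by 1/3: -2x - 6y + 4z = 37/3. Then distance = |16 − (37/3)| / √56 ≈ 0.490.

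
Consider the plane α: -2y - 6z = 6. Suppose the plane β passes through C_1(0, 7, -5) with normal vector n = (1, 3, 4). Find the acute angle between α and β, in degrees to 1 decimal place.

21.5

β: n·r = n·C_1 gives x + 3y + 4z = 1.
cos θ = |n₁·n₂| / (|n₁||n₂|) = |-30| / (√40 · √26).
θ = arccos(0.93026) ≈ 21.5°.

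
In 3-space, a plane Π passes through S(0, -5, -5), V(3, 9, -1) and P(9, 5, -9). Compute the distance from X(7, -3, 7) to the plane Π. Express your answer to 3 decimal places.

12.000

SV = (3, 14, 4), SP = (9, 10, -4); a normal to Π is SV × SP = (-96, 48, -96).
Using S: Π has equation -96x + 48y - 96z = 240.
n·X − d = (-96)·(7) + (48)·(-3) + (-96)·(7) − 240 = -1728; |n| = √20736.
Distance = |-1728| / √20736 = 1728/√20736 ≈ 12.000.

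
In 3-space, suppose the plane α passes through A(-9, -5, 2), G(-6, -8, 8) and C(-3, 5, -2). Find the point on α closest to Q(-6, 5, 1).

(-4, 3, -1)

AG = (3, -3, 6), AC = (6, 10, -4); a normal to α is AG × AC = (-48, 48, 48).
Using A: α has equation -48x + 48y + 48z = 288.
Foot = Q − λn with λ = (n·Q − d)/|n|² = (576 − 288)/6912 = 1/24.
Foot = (-6, 5, 1) − (1/24)·(-48, 48, 48) = (-4, 3, -1).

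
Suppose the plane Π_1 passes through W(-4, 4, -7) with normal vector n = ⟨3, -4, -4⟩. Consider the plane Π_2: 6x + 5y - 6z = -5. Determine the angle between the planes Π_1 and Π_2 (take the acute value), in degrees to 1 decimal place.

69.6

Π_1: n·r = n·W gives 3x - 4y - 4z = 0.
cos θ = |n₁·n₂| / (|n₁||n₂|) = |22| / (√41 · √97).
θ = arccos(0.34885) ≈ 69.6°.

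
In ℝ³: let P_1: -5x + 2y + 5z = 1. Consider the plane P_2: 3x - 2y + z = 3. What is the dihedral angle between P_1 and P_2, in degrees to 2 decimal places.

cos θ = |n₁·n₂| / (|n₁||n₂|) = |-14| / (√54 · √14).
θ = arccos(0.50918) ≈ 59.39°.

59.39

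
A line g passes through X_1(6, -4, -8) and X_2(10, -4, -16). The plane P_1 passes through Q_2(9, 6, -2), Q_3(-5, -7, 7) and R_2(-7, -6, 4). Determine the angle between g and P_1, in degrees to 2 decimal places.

39.04

A direction vector for g is X_2 − X_1 = (4, 0, -8).
Q_2Q_3 = (-14, -13, 9), Q_2R_2 = (-16, -12, 6); a normal to P_1 is Q_2Q_3 × Q_2R_2 = (30, -60, -40).
Using Q_2: P_1 has equation 30x - 60y - 40z = -10.
sin θ = |n·v| / (|n||v|) = |440| / (√6100 · √80) = 0.62986.
θ ≈ 39.04°.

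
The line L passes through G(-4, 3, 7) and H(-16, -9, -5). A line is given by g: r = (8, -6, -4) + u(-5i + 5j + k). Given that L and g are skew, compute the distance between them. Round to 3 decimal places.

A direction vector for L is H − G = (-12, -12, -12).
Common perpendicular direction n = (-12, -12, -12) × (-5, 5, 1) = (48, 72, -120).
With w = (8, -6, -4) − (-4, 3, 7) = (12, -9, -11), w · n = 1248.
Distance = |w · n| / |n| = |1248| / √21888 ≈ 8.436.

8.436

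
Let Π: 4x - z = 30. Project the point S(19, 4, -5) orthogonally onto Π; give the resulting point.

Foot = S − λn with λ = (n·S − d)/|n|² = (81 − 30)/17 = 3.
Foot = (19, 4, -5) − 3·(4, 0, -1) = (7, 4, -2).

(7, 4, -2)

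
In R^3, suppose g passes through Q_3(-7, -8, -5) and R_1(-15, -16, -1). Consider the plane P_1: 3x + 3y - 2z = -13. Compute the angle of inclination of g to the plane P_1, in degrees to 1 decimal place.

A direction vector for g is R_1 − Q_3 = (-8, -8, 4).
sin θ = |n·v| / (|n||v|) = |-56| / (√22 · √144) = 0.99494.
θ ≈ 84.2°.

84.2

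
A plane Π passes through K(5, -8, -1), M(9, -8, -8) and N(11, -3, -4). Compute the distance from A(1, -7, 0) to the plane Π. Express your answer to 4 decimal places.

KM = (4, 0, -7), KN = (6, 5, -3); a normal to Π is KM × KN = (35, -30, 20).
Using K: Π has equation 35x - 30y + 20z = 395.
n·A − d = (35)·(1) + (-30)·(-7) + (20)·(0) − 395 = -150; |n| = √2525.
Distance = |-150| / √2525 = 150/√2525 ≈ 2.9851.

2.9851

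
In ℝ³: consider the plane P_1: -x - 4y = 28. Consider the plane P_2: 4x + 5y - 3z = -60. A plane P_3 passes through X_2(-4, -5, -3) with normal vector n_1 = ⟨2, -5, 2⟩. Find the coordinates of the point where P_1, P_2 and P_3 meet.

P_3: n_1·r = n_1·X_2 gives 2x - 5y + 2z = 11.
Solving the 3×3 linear system -x - 4y = 28, 4x + 5y - 3z = -60, 2x - 5y + 2z = 11 (e.g. by elimination or Cramer's rule, determinant = 61) gives (-8, -5, 1).

(-8, -5, 1)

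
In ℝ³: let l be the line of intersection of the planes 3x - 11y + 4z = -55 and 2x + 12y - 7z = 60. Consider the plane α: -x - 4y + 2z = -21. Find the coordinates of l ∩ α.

(1, 6, 2)

Direction of l: (3, -11, 4) × (2, 12, -7) = (29, 29, 58).
A point on l: solving the two plane equations with x = -2 gives (-2, 3, -4).
Substitute r = (-2, 3, -4) + t(29, 29, 58) into the plane: -18 + (-29)t = -21, so t = 3/29.
Intersection: (-2, 3, -4) + (3/29)·(29, 29, 58) = (1, 6, 2).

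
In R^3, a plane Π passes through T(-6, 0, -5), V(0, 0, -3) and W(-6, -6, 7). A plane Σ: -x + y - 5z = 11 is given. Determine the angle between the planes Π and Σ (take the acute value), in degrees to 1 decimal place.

TV = (6, 0, 2), TW = (0, -6, 12); a normal to Π is TV × TW = (12, -72, -36).
Using T: Π has equation 12x - 72y - 36z = 108.
cos θ = |n₁·n₂| / (|n₁||n₂|) = |96| / (√6624 · √27).
θ = arccos(0.22700) ≈ 76.9°.

76.9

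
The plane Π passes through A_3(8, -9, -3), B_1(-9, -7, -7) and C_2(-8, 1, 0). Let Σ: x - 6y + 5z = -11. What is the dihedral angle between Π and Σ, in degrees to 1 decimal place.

A_3B_1 = (-17, 2, -4), A_3C_2 = (-16, 10, 3); a normal to Π is A_3B_1 × A_3C_2 = (46, 115, -138).
Using A_3: Π has equation 46x + 115y - 138z = -253.
cos θ = |n₁·n₂| / (|n₁||n₂|) = |-1334| / (√34385 · √62).
θ = arccos(0.91364) ≈ 24.0°.

24.0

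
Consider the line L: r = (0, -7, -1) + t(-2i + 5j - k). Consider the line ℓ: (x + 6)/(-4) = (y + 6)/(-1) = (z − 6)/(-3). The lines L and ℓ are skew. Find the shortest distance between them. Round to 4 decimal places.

9.0921

ℓ has direction (-4, -1, -3) through (-6, -6, 6).
Common perpendicular direction n = (-2, 5, -1) × (-4, -1, -3) = (-16, -2, 22).
With w = (-6, -6, 6) − (0, -7, -1) = (-6, 1, 7), w · n = 248.
Distance = |w · n| / |n| = |248| / √744 ≈ 9.0921.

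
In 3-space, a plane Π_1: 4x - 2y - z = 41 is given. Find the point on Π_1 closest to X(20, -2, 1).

Foot = X − λn with λ = (n·X − d)/|n|² = (83 − 41)/21 = 2.
Foot = (20, -2, 1) − 2·(4, -2, -1) = (12, 2, 3).

(12, 2, 3)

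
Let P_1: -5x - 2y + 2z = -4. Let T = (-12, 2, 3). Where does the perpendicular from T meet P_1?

(-2, 6, -1)

Foot = T − λn with λ = (n·T − d)/|n|² = (62 − (-4))/33 = 2.
Foot = (-12, 2, 3) − 2·(-5, -2, 2) = (-2, 6, -1).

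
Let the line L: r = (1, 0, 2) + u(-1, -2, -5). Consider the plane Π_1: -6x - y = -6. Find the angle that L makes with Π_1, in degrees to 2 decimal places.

sin θ = |n·v| / (|n||v|) = |8| / (√37 · √30) = 0.24012.
θ ≈ 13.89°.

13.89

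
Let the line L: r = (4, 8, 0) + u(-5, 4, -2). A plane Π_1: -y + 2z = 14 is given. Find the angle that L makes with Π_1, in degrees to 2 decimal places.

sin θ = |n·v| / (|n||v|) = |-8| / (√5 · √45) = 0.53333.
θ ≈ 32.23°.

32.23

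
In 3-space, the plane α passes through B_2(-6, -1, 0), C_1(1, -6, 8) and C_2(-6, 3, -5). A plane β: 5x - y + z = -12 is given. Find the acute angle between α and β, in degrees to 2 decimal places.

B_2C_1 = (7, -5, 8), B_2C_2 = (0, 4, -5); a normal to α is B_2C_1 × B_2C_2 = (-7, 35, 28).
Using B_2: α has equation -7x + 35y + 28z = 7.
cos θ = |n₁·n₂| / (|n₁||n₂|) = |-42| / (√2058 · √27).
θ = arccos(0.17817) ≈ 79.74°.

79.74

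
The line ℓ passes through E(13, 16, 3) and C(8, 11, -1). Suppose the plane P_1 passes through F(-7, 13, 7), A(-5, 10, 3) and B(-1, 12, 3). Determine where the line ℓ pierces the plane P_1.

(3, 6, -5)

A direction vector for ℓ is C − E = (-5, -5, -4).
FA = (2, -3, -4), FB = (6, -1, -4); a normal to P_1 is FA × FB = (8, -16, 16).
Using F: P_1 has equation 8x - 16y + 16z = -152.
Substitute r = (13, 16, 3) + t(-5, -5, -4) into the plane: -104 + (-24)t = -152, so t = 2.
Intersection: (13, 16, 3) + 2·(-5, -5, -4) = (3, 6, -5).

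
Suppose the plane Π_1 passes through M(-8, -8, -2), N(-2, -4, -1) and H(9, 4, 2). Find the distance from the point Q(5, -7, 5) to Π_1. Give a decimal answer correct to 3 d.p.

MN = (6, 4, 1), MH = (17, 12, 4); a normal to Π_1 is MN × MH = (4, -7, 4).
Using M: Π_1 has equation 4x - 7y + 4z = 16.
n·Q − d = (4)·(5) + (-7)·(-7) + (4)·(5) − 16 = 73; |n| = √81.
Distance = |73| / √81 = 73/√81 ≈ 8.111.

8.111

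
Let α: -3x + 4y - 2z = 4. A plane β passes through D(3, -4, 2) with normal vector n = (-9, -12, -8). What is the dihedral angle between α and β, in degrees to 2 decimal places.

β: n·r = n·D gives -9x - 12y - 8z = 5.
cos θ = |n₁·n₂| / (|n₁||n₂|) = |-5| / (√29 · √289).
θ = arccos(0.05462) ≈ 86.87°.

86.87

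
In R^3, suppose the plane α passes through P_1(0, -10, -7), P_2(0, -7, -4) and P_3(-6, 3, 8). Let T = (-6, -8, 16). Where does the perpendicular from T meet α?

(-9, 1, 7)

P_1P_2 = (0, 3, 3), P_1P_3 = (-6, 13, 15); a normal to α is P_1P_2 × P_1P_3 = (6, -18, 18).
Using P_1: α has equation 6x - 18y + 18z = 54.
Foot = T − λn with λ = (n·T − d)/|n|² = (396 − 54)/684 = 1/2.
Foot = (-6, -8, 16) − (1/2)·(6, -18, 18) = (-9, 1, 7).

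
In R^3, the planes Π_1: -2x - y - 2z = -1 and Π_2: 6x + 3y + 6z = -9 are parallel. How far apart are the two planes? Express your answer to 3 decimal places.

1.333

Rescale Π_2 by 1/(-3): -2x - y - 2z = 3. Then distance = |-1 − 3| / √9 ≈ 1.333.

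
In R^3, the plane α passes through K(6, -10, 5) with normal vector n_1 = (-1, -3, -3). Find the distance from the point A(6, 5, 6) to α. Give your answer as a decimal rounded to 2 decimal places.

11.01

α: n_1·r = n_1·K gives -x - 3y - 3z = 9.
n·A − d = (-1)·(6) + (-3)·(5) + (-3)·(6) − 9 = -48; |n| = √19.
Distance = |-48| / √19 = 48/√19 ≈ 11.01.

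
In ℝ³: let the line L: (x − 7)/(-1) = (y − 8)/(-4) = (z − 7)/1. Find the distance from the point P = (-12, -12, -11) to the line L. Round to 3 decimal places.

L has direction (-1, -4, 1) through (7, 8, 7).
Taking (7, 8, 7) on L with direction v = (-1, -4, 1): w = P − (7, 8, 7) = (-19, -20, -18), and w × v = (-92, 37, 56).
Distance = |w × v| / |v| = √12969 / √18 ≈ 26.842.

26.842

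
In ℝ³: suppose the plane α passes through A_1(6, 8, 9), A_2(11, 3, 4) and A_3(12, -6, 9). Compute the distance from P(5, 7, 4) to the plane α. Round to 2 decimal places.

A_1A_2 = (5, -5, -5), A_1A_3 = (6, -14, 0); a normal to α is A_1A_2 × A_1A_3 = (-70, -30, -40).
Using A_1: α has equation -70x - 30y - 40z = -1020.
n·P − d = (-70)·(5) + (-30)·(7) + (-40)·(4) − (-1020) = 300; |n| = √7400.
Distance = |300| / √7400 = 300/√7400 ≈ 3.49.

3.49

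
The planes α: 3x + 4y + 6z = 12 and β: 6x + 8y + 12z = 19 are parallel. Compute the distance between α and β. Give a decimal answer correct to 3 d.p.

0.320

Rescale β by 1/2: 3x + 4y + 6z = 19/2. Then distance = |12 − (19/2)| / √61 ≈ 0.320.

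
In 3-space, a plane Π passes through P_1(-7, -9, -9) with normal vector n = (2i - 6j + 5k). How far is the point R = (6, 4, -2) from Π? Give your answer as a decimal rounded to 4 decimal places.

2.1086

Π: n·r = n·P_1 gives 2x - 6y + 5z = -5.
n·R − d = (2)·(6) + (-6)·(4) + (5)·(-2) − (-5) = -17; |n| = √65.
Distance = |-17| / √65 = 17/√65 ≈ 2.1086.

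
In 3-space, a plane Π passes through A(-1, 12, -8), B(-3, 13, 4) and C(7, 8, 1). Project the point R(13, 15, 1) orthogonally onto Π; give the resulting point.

(9, 7, 1)

AB = (-2, 1, 12), AC = (8, -4, 9); a normal to Π is AB × AC = (57, 114, 0).
Using A: Π has equation 57x + 114y = 1311.
Foot = R − λn with λ = (n·R − d)/|n|² = (2451 − 1311)/16245 = 4/57.
Foot = (13, 15, 1) − (4/57)·(57, 114, 0) = (9, 7, 1).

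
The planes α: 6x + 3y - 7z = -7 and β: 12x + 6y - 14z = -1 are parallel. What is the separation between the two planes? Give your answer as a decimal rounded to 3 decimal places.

Rescale β by 1/2: 6x + 3y - 7z = -1/2. Then distance = |-7 − (-1/2)| / √94 ≈ 0.670.

0.670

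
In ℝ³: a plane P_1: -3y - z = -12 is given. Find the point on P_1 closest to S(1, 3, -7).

(1, 6, -6)

Foot = S − λn with λ = (n·S − d)/|n|² = (-2 − (-12))/10 = 1.
Foot = (1, 3, -7) − 1·(0, -3, -1) = (1, 6, -6).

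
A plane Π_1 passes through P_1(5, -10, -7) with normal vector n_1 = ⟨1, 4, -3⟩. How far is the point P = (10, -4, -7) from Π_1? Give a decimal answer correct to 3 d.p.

Π_1: n_1·r = n_1·P_1 gives x + 4y - 3z = -14.
n·P − d = (1)·(10) + (4)·(-4) + (-3)·(-7) − (-14) = 29; |n| = √26.
Distance = |29| / √26 = 29/√26 ≈ 5.687.

5.687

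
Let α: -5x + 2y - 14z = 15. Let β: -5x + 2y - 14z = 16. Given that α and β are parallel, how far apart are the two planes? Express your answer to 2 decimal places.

Same normal n = (-5, 2, -14) with |n| = √225; distance = |15 − 16| / |n| = 1/√225 ≈ 0.07.

0.07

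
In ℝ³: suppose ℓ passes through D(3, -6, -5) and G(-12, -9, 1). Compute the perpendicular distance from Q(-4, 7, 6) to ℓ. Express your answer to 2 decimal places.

A direction vector for ℓ is G − D = (-15, -3, 6).
Taking (3, -6, -5) on ℓ with direction v = (-15, -3, 6): w = Q − (3, -6, -5) = (-7, 13, 11), and w × v = (111, -123, 216).
Distance = |w × v| / |v| = √74106 / √270 ≈ 16.57.

16.57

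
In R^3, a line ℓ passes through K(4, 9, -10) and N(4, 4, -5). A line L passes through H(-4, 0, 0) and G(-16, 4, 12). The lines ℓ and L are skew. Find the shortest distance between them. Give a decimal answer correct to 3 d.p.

4.973

A direction vector for ℓ is N − K = (0, -5, 5).
A direction vector for L is G − H = (-12, 4, 12).
Common perpendicular direction n = (0, -5, 5) × (-12, 4, 12) = (-80, -60, -60).
With w = (-4, 0, 0) − (4, 9, -10) = (-8, -9, 10), w · n = 580.
Distance = |w · n| / |n| = |580| / √13600 ≈ 4.973.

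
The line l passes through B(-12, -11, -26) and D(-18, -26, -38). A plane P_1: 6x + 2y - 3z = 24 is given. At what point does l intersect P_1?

A direction vector for l is D − B = (-6, -15, -12).
Substitute r = (-12, -11, -26) + t(-6, -15, -12) into the plane: -16 + (-30)t = 24, so t = -4/3.
Intersection: (-12, -11, -26) + (-4/3)·(-6, -15, -12) = (-4, 9, -10).

(-4, 9, -10)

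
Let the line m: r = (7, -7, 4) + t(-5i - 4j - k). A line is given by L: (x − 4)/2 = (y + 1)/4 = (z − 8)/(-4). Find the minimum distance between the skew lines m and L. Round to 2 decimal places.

7.49

L has direction (2, 4, -4) through (4, -1, 8).
Common perpendicular direction n = (-5, -4, -1) × (2, 4, -4) = (20, -22, -12).
With w = (4, -1, 8) − (7, -7, 4) = (-3, 6, 4), w · n = -240.
Distance = |w · n| / |n| = |-240| / √1028 ≈ 7.49.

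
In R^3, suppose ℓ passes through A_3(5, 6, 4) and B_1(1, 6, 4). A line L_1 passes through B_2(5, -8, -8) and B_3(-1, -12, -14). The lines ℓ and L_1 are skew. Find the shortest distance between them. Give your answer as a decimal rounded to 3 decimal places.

A direction vector for ℓ is B_1 − A_3 = (-4, 0, 0).
A direction vector for L_1 is B_3 − B_2 = (-6, -4, -6).
Common perpendicular direction n = (-4, 0, 0) × (-6, -4, -6) = (0, -24, 16).
With w = (5, -8, -8) − (5, 6, 4) = (0, -14, -12), w · n = 144.
Distance = |w · n| / |n| = |144| / √832 ≈ 4.992.

4.992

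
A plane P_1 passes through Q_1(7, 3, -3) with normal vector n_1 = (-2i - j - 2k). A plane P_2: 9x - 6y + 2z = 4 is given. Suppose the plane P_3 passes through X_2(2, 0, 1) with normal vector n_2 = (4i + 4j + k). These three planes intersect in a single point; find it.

(0, 1, 5)

P_1: n_1·r = n_1·Q_1 gives -2x - y - 2z = -11.
P_3: n_2·r = n_2·X_2 gives 4x + 4y + z = 9.
Solving the 3×3 linear system -2x - y - 2z = -11, 9x - 6y + 2z = 4, 4x + 4y + z = 9 (e.g. by elimination or Cramer's rule, determinant = -91) gives (0, 1, 5).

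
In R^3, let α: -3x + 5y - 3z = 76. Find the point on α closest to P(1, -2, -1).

Foot = P − λn with λ = (n·P − d)/|n|² = (-10 − 76)/43 = -2.
Foot = (1, -2, -1) − (-2)·(-3, 5, -3) = (-5, 8, -7).

(-5, 8, -7)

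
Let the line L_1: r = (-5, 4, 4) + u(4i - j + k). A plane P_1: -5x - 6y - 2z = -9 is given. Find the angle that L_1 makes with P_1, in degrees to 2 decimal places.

sin θ = |n·v| / (|n||v|) = |-16| / (√65 · √18) = 0.46776.
θ ≈ 27.89°.

27.89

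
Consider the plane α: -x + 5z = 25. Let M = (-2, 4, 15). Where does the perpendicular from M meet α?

Foot = M − λn with λ = (n·M − d)/|n|² = (77 − 25)/26 = 2.
Foot = (-2, 4, 15) − 2·(-1, 0, 5) = (0, 4, 5).

(0, 4, 5)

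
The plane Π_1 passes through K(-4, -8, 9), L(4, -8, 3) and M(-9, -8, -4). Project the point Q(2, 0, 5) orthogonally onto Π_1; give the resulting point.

KL = (8, 0, -6), KM = (-5, 0, -13); a normal to Π_1 is KL × KM = (0, 134, 0).
Using K: Π_1 has equation 134y = -1072.
Foot = Q − λn with λ = (n·Q − d)/|n|² = (0 − (-1072))/17956 = 4/67.
Foot = (2, 0, 5) − (4/67)·(0, 134, 0) = (2, -8, 5).

(2, -8, 5)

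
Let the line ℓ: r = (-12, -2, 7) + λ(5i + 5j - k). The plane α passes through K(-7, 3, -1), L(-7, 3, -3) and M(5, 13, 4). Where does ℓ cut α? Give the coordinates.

(-7, 3, 6)

KL = (0, 0, -2), KM = (12, 10, 5); a normal to α is KL × KM = (20, -24, 0).
Using K: α has equation 20x - 24y = -212.
Substitute r = (-12, -2, 7) + t(5, 5, -1) into the plane: -192 + (-20)t = -212, so t = 1.
Intersection: (-12, -2, 7) + 1·(5, 5, -1) = (-7, 3, 6).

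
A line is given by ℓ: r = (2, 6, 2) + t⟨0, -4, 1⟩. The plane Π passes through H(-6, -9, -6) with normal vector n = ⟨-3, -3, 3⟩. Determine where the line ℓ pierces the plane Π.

(2, -6, 5)

Π: n·r = n·H gives -3x - 3y + 3z = 27.
Substitute r = (2, 6, 2) + t(0, -4, 1) into the plane: -18 + 15t = 27, so t = 3.
Intersection: (2, 6, 2) + 3·(0, -4, 1) = (2, -6, 5).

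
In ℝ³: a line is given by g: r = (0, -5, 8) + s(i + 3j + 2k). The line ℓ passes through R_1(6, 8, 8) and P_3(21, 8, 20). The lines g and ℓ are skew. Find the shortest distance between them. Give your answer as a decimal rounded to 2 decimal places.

7.45

A direction vector for ℓ is P_3 − R_1 = (15, 0, 12).
Common perpendicular direction n = (1, 3, 2) × (15, 0, 12) = (36, 18, -45).
With w = (6, 8, 8) − (0, -5, 8) = (6, 13, 0), w · n = 450.
Distance = |w · n| / |n| = |450| / √3645 ≈ 7.45.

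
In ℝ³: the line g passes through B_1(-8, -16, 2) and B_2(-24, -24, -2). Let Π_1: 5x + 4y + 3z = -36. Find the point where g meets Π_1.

(0, -12, 4)

A direction vector for g is B_2 − B_1 = (-16, -8, -4).
Substitute r = (-8, -16, 2) + t(-16, -8, -4) into the plane: -98 + (-124)t = -36, so t = -1/2.
Intersection: (-8, -16, 2) + (-1/2)·(-16, -8, -4) = (0, -12, 4).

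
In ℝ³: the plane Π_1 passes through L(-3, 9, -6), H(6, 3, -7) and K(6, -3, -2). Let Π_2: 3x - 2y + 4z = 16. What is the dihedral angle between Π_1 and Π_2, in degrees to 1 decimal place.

LH = (9, -6, -1), LK = (9, -12, 4); a normal to Π_1 is LH × LK = (-36, -45, -54).
Using L: Π_1 has equation -36x - 45y - 54z = 27.
cos θ = |n₁·n₂| / (|n₁||n₂|) = |-234| / (√6237 · √29).
θ = arccos(0.55021) ≈ 56.6°.

56.6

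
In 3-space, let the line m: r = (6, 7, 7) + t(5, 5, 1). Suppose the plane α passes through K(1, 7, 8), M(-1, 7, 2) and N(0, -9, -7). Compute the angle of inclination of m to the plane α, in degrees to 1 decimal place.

49.9

KM = (-2, 0, -6), KN = (-1, -16, -15); a normal to α is KM × KN = (-96, -24, 32).
Using K: α has equation -96x - 24y + 32z = -8.
sin θ = |n·v| / (|n||v|) = |-568| / (√10816 · √51) = 0.76477.
θ ≈ 49.9°.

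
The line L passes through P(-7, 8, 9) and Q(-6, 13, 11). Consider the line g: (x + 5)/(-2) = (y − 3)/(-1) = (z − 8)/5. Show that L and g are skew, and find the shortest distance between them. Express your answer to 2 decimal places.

3.02

A direction vector for L is Q − P = (1, 5, 2).
g has direction (-2, -1, 5) through (-5, 3, 8).
Common perpendicular direction n = (1, 5, 2) × (-2, -1, 5) = (27, -9, 9).
With w = (-5, 3, 8) − (-7, 8, 9) = (2, -5, -1), w · n = 90.
Since n ≠ 0 the lines are not parallel, and w · n = 90 ≠ 0 so they do not intersect; hence they are skew.
Distance = |w · n| / |n| = |90| / √891 ≈ 3.02.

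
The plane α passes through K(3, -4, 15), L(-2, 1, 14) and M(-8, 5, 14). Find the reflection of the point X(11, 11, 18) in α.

(3, -1, -2)

KL = (-5, 5, -1), KM = (-11, 9, -1); a normal to α is KL × KM = (4, 6, 10).
Using K: α has equation 4x + 6y + 10z = 138.
λ = (n·X − d)/|n|² = (290 − 138)/152 = 1.
Reflection = X − 2λn = (11, 11, 18) − 2·(4, 6, 10) = (3, -1, -2).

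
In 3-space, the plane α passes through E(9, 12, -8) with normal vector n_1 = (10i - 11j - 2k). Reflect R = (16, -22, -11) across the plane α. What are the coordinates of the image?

(-24, 22, -3)

α: n_1·r = n_1·E gives 10x - 11y - 2z = -26.
λ = (n·R − d)/|n|² = (424 − (-26))/225 = 2.
Reflection = R − 2λn = (16, -22, -11) − 4·(10, -11, -2) = (-24, 22, -3).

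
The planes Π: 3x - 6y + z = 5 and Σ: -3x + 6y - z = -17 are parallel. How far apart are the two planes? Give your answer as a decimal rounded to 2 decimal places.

1.77

Rescale Σ by 1/(-1): 3x - 6y + z = 17. Then distance = |5 − 17| / √46 ≈ 1.77.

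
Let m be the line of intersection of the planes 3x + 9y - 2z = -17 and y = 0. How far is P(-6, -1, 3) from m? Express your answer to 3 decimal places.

2.184

Direction of m: (3, 9, -2) × (0, 1, 0) = (2, 0, 3).
A point on m: solving the two plane equations with x = -5 gives (-5, 0, 1).
Taking (-5, 0, 1) on m with direction v = (2, 0, 3): w = P − (-5, 0, 1) = (-1, -1, 2), and w × v = (-3, 7, 2).
Distance = |w × v| / |v| = √62 / √13 ≈ 2.184.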